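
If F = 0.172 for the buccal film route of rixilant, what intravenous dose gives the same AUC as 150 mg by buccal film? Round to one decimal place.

D_iv = 25.8 mg

Systemic exposure from an extravascular dose = F × D_ev, so the equivalent IV dose is F × D_ev.
D_iv = F × D_ev = 0.172 × 150 = 25.8 mg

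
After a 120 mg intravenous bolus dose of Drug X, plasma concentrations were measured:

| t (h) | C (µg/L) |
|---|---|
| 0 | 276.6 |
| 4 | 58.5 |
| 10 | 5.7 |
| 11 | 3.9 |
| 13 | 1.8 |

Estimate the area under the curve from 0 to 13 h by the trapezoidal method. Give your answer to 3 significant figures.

AUC = 873 µg/L·h

Trapezoidal AUC_0→13:
  [0→4]: (276.6+58.5)/2 × 4 = 670.2
  [4→10]: (58.5+5.7)/2 × 6 = 192.6
  [10→11]: (5.7+3.9)/2 × 1 = 4.8
  [11→13]: (3.9+1.8)/2 × 2 = 5.7
  Sum = 873.3 µg/L·h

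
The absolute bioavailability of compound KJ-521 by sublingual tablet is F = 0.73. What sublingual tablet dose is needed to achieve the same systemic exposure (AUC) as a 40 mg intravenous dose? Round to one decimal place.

For equal systemic exposure: F × D_ev = D_iv
D_ev = D_iv / F = 40 / 0.73 = 54.7945 mg

D_sublingual = 54.8 mg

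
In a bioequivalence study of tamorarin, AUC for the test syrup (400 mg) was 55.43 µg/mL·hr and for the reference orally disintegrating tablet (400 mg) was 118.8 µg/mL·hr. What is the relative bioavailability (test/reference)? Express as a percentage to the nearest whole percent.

F_rel = 47%

F_rel = (AUC_test/D_test) / (AUC_ref/D_ref)
      = (55.43/400) / (118.8/400)
      = 0.138575 / 0.297 = 0.4666 = 46.66%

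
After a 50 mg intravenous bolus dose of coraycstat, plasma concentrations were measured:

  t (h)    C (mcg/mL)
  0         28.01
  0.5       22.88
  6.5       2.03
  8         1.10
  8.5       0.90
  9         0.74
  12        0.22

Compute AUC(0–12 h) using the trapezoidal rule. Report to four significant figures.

AUC = 92.15 mcg/mL·h

Trapezoidal AUC_0→12:
  [0→0.5]: (28.01+22.88)/2 × 0.5 = 12.7225
  [0.5→6.5]: (22.88+2.03)/2 × 6 = 74.73
  [6.5→8]: (2.03+1.10)/2 × 1.5 = 2.3475
  [8→8.5]: (1.10+0.90)/2 × 0.5 = 0.5
  [8.5→9]: (0.90+0.74)/2 × 0.5 = 0.41
  [9→12]: (0.74+0.22)/2 × 3 = 1.44
  Sum = 92.15 mcg/mL·h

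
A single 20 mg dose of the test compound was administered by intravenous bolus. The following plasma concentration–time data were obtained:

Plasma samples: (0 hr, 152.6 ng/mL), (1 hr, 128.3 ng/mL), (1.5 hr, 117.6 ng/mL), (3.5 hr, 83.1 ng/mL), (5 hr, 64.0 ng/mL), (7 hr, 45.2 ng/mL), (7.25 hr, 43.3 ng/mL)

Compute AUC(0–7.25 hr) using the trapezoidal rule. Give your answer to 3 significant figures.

Trapezoidal AUC_0→7.25:
  [0→1]: (152.6+128.3)/2 × 1 = 140.45
  [1→1.5]: (128.3+117.6)/2 × 0.5 = 61.475
  [1.5→3.5]: (117.6+83.1)/2 × 2 = 200.7
  [3.5→5]: (83.1+64.0)/2 × 1.5 = 110.325
  [5→7]: (64.0+45.2)/2 × 2 = 109.2
  [7→7.25]: (45.2+43.3)/2 × 0.25 = 11.0625
  Sum = 633.2125 ng/mL·hr

AUC = 633 ng/mL·hr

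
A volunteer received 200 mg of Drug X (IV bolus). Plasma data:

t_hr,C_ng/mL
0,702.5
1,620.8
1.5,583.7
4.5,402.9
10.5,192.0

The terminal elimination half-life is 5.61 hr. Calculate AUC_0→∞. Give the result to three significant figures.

Trapezoidal AUC_0→10.5:
  [0→1]: (702.5+620.8)/2 × 1 = 661.65
  [1→1.5]: (620.8+583.7)/2 × 0.5 = 301.125
  [1.5→4.5]: (583.7+402.9)/2 × 3 = 1479.9
  [4.5→10.5]: (402.9+192.0)/2 × 6 = 1784.7
  Sum = 4227.375 ng/mL·hr
k_e = ln2 / t½ = 0.693147 / 5.61 = 0.1236 hr^-1
Extrapolated tail: C_last / k_e = 192.0 / 0.1236 = 1553.398
AUC_0→∞ = 4227.375 + 1553.398 = 5780.773 ng/mL·hr

AUC = 5780 ng/mL·hr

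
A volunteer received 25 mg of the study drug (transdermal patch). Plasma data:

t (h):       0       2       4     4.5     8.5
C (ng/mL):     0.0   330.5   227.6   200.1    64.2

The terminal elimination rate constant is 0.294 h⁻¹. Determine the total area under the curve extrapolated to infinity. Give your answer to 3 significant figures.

Trapezoidal AUC_0→8.5:
  [0→2]: (0.0+330.5)/2 × 2 = 330.5
  [2→4]: (330.5+227.6)/2 × 2 = 558.1
  [4→4.5]: (227.6+200.1)/2 × 0.5 = 106.925
  [4.5→8.5]: (200.1+64.2)/2 × 4 = 528.6
  Sum = 1524.125 ng/mL·h
Extrapolated tail: C_last / k_e = 64.2 / 0.294 = 218.367
AUC_0→∞ = 1524.125 + 218.367 = 1742.492 ng/mL·h

AUC = 1740 ng/mL·h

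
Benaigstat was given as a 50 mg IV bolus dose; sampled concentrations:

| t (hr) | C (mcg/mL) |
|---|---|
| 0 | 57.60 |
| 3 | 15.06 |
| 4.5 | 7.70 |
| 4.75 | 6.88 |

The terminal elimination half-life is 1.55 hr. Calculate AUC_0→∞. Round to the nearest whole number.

AUC = 143 mcg/mL·hr

Trapezoidal AUC_0→4.75:
  [0→3]: (57.60+15.06)/2 × 3 = 108.99
  [3→4.5]: (15.06+7.70)/2 × 1.5 = 17.07
  [4.5→4.75]: (7.70+6.88)/2 × 0.25 = 1.8225
  Sum = 127.8825 mcg/mL·hr
k_e = ln2 / t½ = 0.693147 / 1.55 = 0.4472 hr^-1
Extrapolated tail: C_last / k_e = 6.88 / 0.4472 = 15.385
AUC_0→∞ = 127.8825 + 15.385 = 143.2675 mcg/mL·hr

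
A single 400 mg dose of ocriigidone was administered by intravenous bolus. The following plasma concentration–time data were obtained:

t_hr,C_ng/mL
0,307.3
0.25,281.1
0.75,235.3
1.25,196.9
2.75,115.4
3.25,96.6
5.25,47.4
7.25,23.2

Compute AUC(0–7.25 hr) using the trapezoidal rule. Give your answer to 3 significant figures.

AUC = 813 ng/mL·hr

Trapezoidal AUC_0→7.25:
  [0→0.25]: (307.3+281.1)/2 × 0.25 = 73.55
  [0.25→0.75]: (281.1+235.3)/2 × 0.5 = 129.1
  [0.75→1.25]: (235.3+196.9)/2 × 0.5 = 108.05
  [1.25→2.75]: (196.9+115.4)/2 × 1.5 = 234.225
  [2.75→3.25]: (115.4+96.6)/2 × 0.5 = 53.0
  [3.25→5.25]: (96.6+47.4)/2 × 2 = 144.0
  [5.25→7.25]: (47.4+23.2)/2 × 2 = 70.6
  Sum = 812.525 ng/mL·hr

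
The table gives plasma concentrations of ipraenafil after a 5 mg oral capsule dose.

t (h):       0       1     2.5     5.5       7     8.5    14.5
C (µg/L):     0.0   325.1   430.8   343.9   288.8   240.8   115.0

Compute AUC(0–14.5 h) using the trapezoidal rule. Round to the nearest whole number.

AUC = 3831 µg/L·h

Trapezoidal AUC_0→14.5:
  [0→1]: (0.0+325.1)/2 × 1 = 162.55
  [1→2.5]: (325.1+430.8)/2 × 1.5 = 566.925
  [2.5→5.5]: (430.8+343.9)/2 × 3 = 1162.05
  [5.5→7]: (343.9+288.8)/2 × 1.5 = 474.525
  [7→8.5]: (288.8+240.8)/2 × 1.5 = 397.2
  [8.5→14.5]: (240.8+115.0)/2 × 6 = 1067.4
  Sum = 3830.65 µg/L·h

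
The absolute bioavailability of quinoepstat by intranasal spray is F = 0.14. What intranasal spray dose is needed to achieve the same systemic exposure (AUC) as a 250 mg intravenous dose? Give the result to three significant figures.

D_intranasal = 1790 mg

For equal systemic exposure: F × D_ev = D_iv
D_ev = D_iv / F = 250 / 0.14 = 1785.71 mg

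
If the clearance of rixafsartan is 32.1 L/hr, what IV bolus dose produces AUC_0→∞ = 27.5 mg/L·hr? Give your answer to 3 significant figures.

Dose_iv = CL × AUC_0→∞
     = 32.1 × 27.5 = 882.75 mg

Dose = 883 mg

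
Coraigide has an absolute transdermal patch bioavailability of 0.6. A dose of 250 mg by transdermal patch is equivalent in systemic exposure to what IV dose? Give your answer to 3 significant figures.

D_iv = 150 mg

Systemic exposure from an extravascular dose = F × D_ev, so the equivalent IV dose is F × D_ev.
D_iv = F × D_ev = 0.6 × 250 = 150 mg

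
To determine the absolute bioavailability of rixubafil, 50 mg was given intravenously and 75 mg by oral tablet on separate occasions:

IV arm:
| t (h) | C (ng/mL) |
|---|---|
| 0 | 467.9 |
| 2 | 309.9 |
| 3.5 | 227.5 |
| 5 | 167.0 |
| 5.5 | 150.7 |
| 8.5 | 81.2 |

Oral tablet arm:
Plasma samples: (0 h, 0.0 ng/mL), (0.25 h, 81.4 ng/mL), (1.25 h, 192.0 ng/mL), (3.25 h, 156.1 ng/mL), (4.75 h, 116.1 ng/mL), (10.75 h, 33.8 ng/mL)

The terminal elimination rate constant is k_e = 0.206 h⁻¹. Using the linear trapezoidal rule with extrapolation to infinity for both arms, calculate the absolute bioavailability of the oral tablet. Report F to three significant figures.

Trapezoidal AUC_0→8.5 (IV):
  [0→2]: (467.9+309.9)/2 × 2 = 777.8
  [2→3.5]: (309.9+227.5)/2 × 1.5 = 403.05
  [3.5→5]: (227.5+167.0)/2 × 1.5 = 295.875
  [5→5.5]: (167.0+150.7)/2 × 0.5 = 79.425
  [5.5→8.5]: (150.7+81.2)/2 × 3 = 347.85
  Sum = 1904.0 ng/mL·h
IV tail: 81.2/0.206 = 394.175; AUC_iv,0→∞ = 1904.0 + 394.175 = 2298.175 ng/mL·h
Trapezoidal AUC_0→10.75 (oral tablet):
  [0→0.25]: (0.0+81.4)/2 × 0.25 = 10.175
  [0.25→1.25]: (81.4+192.0)/2 × 1 = 136.7
  [1.25→3.25]: (192.0+156.1)/2 × 2 = 348.1
  [3.25→4.75]: (156.1+116.1)/2 × 1.5 = 204.15
  [4.75→10.75]: (116.1+33.8)/2 × 6 = 449.7
  Sum = 1148.825 ng/mL·h
oral tablet tail: 33.8/0.206 = 164.078; AUC_ev,0→∞ = 1148.825 + 164.078 = 1312.903 ng/mL·h
F = (AUC_ev/D_ev)/(AUC_iv/D_iv) = (1312.903/75)/(2298.175/50) = 17.5054/45.9635 = 0.3809

F = 0.381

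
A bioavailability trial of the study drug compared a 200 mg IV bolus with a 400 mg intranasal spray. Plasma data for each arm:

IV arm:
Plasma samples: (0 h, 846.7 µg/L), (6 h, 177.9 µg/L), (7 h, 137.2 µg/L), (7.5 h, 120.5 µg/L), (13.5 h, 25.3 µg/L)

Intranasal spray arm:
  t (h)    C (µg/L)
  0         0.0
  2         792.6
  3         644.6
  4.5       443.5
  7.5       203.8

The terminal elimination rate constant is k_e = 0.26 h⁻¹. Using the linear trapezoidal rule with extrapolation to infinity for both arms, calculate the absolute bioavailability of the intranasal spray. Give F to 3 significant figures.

F = 0.533

Trapezoidal AUC_0→13.5 (IV):
  [0→6]: (846.7+177.9)/2 × 6 = 3073.8
  [6→7]: (177.9+137.2)/2 × 1 = 157.55
  [7→7.5]: (137.2+120.5)/2 × 0.5 = 64.425
  [7.5→13.5]: (120.5+25.3)/2 × 6 = 437.4
  Sum = 3733.175 µg/L·h
IV tail: 25.3/0.26 = 97.308; AUC_iv,0→∞ = 3733.175 + 97.308 = 3830.483 µg/L·h
Trapezoidal AUC_0→7.5 (intranasal spray):
  [0→2]: (0.0+792.6)/2 × 2 = 792.6
  [2→3]: (792.6+644.6)/2 × 1 = 718.6
  [3→4.5]: (644.6+443.5)/2 × 1.5 = 816.075
  [4.5→7.5]: (443.5+203.8)/2 × 3 = 970.95
  Sum = 3298.225 µg/L·h
intranasal spray tail: 203.8/0.26 = 783.846; AUC_ev,0→∞ = 3298.225 + 783.846 = 4082.071 µg/L·h
F = (AUC_ev/D_ev)/(AUC_iv/D_iv) = (4082.071/400)/(3830.483/200) = 10.2052/19.152415 = 0.5328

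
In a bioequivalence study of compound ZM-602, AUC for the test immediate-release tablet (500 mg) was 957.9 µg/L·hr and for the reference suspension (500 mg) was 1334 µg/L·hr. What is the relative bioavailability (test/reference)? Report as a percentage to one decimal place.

F_rel = (AUC_test/D_test) / (AUC_ref/D_ref)
      = (957.9/500) / (1334/500)
      = 1.9158 / 2.668 = 0.7181 = 71.81%

F_rel = 71.8%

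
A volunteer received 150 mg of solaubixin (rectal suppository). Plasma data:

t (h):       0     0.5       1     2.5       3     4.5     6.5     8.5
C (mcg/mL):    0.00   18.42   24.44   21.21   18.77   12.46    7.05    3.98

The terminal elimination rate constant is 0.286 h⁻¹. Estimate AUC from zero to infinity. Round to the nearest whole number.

Trapezoidal AUC_0→8.5:
  [0→0.5]: (0.00+18.42)/2 × 0.5 = 4.605
  [0.5→1]: (18.42+24.44)/2 × 0.5 = 10.715
  [1→2.5]: (24.44+21.21)/2 × 1.5 = 34.2375
  [2.5→3]: (21.21+18.77)/2 × 0.5 = 9.995
  [3→4.5]: (18.77+12.46)/2 × 1.5 = 23.4225
  [4.5→6.5]: (12.46+7.05)/2 × 2 = 19.51
  [6.5→8.5]: (7.05+3.98)/2 × 2 = 11.03
  Sum = 113.515 mcg/mL·h
Extrapolated tail: C_last / k_e = 3.98 / 0.286 = 13.916
AUC_0→∞ = 113.515 + 13.916 = 127.431 mcg/mL·h

AUC = 127 mcg/mL·h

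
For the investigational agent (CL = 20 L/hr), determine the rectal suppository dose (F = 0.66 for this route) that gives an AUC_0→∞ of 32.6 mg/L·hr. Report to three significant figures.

Dose = CL × AUC_0→∞ / F
     = 20 × 32.6 / 0.66 = 987.879 mg

Dose = 988 mg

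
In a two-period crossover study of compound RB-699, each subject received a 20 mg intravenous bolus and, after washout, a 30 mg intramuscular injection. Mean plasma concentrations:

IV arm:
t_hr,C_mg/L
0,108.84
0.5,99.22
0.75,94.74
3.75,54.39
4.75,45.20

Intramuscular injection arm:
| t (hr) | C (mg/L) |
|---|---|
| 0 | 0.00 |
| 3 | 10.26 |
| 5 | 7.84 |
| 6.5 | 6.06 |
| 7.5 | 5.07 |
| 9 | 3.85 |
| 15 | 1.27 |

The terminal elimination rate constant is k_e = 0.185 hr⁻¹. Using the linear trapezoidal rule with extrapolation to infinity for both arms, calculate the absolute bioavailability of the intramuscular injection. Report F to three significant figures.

Trapezoidal AUC_0→4.75 (IV):
  [0→0.5]: (108.84+99.22)/2 × 0.5 = 52.015
  [0.5→0.75]: (99.22+94.74)/2 × 0.25 = 24.245
  [0.75→3.75]: (94.74+54.39)/2 × 3 = 223.695
  [3.75→4.75]: (54.39+45.20)/2 × 1 = 49.795
  Sum = 349.75 mg/L·hr
IV tail: 45.20/0.185 = 244.324; AUC_iv,0→∞ = 349.75 + 244.324 = 594.074 mg/L·hr
Trapezoidal AUC_0→15 (intramuscular injection):
  [0→3]: (0.00+10.26)/2 × 3 = 15.39
  [3→5]: (10.26+7.84)/2 × 2 = 18.1
  [5→6.5]: (7.84+6.06)/2 × 1.5 = 10.425
  [6.5→7.5]: (6.06+5.07)/2 × 1 = 5.565
  [7.5→9]: (5.07+3.85)/2 × 1.5 = 6.69
  [9→15]: (3.85+1.27)/2 × 6 = 15.36
  Sum = 71.53 mg/L·hr
intramuscular injection tail: 1.27/0.185 = 6.865; AUC_ev,0→∞ = 71.53 + 6.865 = 78.395 mg/L·hr
F = (AUC_ev/D_ev)/(AUC_iv/D_iv) = (78.395/30)/(594.074/20) = 2.61317/29.7037 = 0.0880

F = 0.0880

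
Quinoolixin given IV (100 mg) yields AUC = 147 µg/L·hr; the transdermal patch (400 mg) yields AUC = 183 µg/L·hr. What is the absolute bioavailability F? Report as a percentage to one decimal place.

F = (AUC_ev / D_ev) / (AUC_iv / D_iv)
  = (183/400) / (147/100)
  = 0.4575 / 1.47 = 0.3112
  = 31.12%

F = 31.1%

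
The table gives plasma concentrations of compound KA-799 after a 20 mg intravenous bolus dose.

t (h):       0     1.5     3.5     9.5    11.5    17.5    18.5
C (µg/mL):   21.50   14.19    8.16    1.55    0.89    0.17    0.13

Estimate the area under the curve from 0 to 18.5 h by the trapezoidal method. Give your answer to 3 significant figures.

Trapezoidal AUC_0→18.5:
  [0→1.5]: (21.50+14.19)/2 × 1.5 = 26.7675
  [1.5→3.5]: (14.19+8.16)/2 × 2 = 22.35
  [3.5→9.5]: (8.16+1.55)/2 × 6 = 29.13
  [9.5→11.5]: (1.55+0.89)/2 × 2 = 2.44
  [11.5→17.5]: (0.89+0.17)/2 × 6 = 3.18
  [17.5→18.5]: (0.17+0.13)/2 × 1 = 0.15
  Sum = 84.0175 µg/mL·h

AUC = 84.0 µg/mL·h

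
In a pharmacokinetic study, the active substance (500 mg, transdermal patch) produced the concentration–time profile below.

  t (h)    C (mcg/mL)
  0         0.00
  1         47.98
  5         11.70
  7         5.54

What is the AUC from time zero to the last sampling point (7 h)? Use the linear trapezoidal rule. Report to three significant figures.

AUC = 161 mcg/mL·h

Trapezoidal AUC_0→7:
  [0→1]: (0.00+47.98)/2 × 1 = 23.99
  [1→5]: (47.98+11.70)/2 × 4 = 119.36
  [5→7]: (11.70+5.54)/2 × 2 = 17.24
  Sum = 160.59 mcg/mL·h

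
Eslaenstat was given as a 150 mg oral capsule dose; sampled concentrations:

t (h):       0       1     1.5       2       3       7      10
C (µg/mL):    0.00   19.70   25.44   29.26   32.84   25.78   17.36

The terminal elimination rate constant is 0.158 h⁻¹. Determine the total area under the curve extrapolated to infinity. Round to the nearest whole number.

AUC = 358 µg/mL·h

Trapezoidal AUC_0→10:
  [0→1]: (0.00+19.70)/2 × 1 = 9.85
  [1→1.5]: (19.70+25.44)/2 × 0.5 = 11.285
  [1.5→2]: (25.44+29.26)/2 × 0.5 = 13.675
  [2→3]: (29.26+32.84)/2 × 1 = 31.05
  [3→7]: (32.84+25.78)/2 × 4 = 117.24
  [7→10]: (25.78+17.36)/2 × 3 = 64.71
  Sum = 247.81 µg/mL·h
Extrapolated tail: C_last / k_e = 17.36 / 0.158 = 109.873
AUC_0→∞ = 247.81 + 109.873 = 357.683 µg/mL·h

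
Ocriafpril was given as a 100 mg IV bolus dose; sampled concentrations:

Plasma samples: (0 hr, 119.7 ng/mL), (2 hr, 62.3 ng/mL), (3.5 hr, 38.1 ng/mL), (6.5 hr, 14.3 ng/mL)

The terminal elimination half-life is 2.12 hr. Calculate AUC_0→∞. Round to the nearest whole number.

Trapezoidal AUC_0→6.5:
  [0→2]: (119.7+62.3)/2 × 2 = 182.0
  [2→3.5]: (62.3+38.1)/2 × 1.5 = 75.3
  [3.5→6.5]: (38.1+14.3)/2 × 3 = 78.6
  Sum = 335.9 ng/mL·hr
k_e = ln2 / t½ = 0.693147 / 2.12 = 0.3270 hr^-1
Extrapolated tail: C_last / k_e = 14.3 / 0.327 = 43.731
AUC_0→∞ = 335.9 + 43.731 = 379.631 ng/mL·hr

AUC = 380 ng/mL·hr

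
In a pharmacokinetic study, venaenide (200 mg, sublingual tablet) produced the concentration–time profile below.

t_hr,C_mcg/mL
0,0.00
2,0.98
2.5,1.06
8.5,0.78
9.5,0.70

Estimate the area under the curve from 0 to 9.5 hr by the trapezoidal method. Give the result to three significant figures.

AUC = 7.75 mcg/mL·hr

Trapezoidal AUC_0→9.5:
  [0→2]: (0.00+0.98)/2 × 2 = 0.98
  [2→2.5]: (0.98+1.06)/2 × 0.5 = 0.51
  [2.5→8.5]: (1.06+0.78)/2 × 6 = 5.52
  [8.5→9.5]: (0.78+0.70)/2 × 1 = 0.74
  Sum = 7.75 mcg/mL·hr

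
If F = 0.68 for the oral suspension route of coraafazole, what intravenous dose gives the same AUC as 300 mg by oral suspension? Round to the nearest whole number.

Systemic exposure from an extravascular dose = F × D_ev, so the equivalent IV dose is F × D_ev.
D_iv = F × D_ev = 0.68 × 300 = 204 mg

D_iv = 204 mg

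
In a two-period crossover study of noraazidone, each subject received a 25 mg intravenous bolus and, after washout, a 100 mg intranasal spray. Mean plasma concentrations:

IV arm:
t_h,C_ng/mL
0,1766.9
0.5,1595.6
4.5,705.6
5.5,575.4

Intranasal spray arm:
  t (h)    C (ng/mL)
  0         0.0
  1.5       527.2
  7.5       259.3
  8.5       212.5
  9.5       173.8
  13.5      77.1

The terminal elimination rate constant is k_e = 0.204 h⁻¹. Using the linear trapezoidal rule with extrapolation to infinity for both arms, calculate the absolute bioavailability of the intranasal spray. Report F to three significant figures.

Trapezoidal AUC_0→5.5 (IV):
  [0→0.5]: (1766.9+1595.6)/2 × 0.5 = 840.625
  [0.5→4.5]: (1595.6+705.6)/2 × 4 = 4602.4
  [4.5→5.5]: (705.6+575.4)/2 × 1 = 640.5
  Sum = 6083.525 ng/mL·h
IV tail: 575.4/0.204 = 2820.588; AUC_iv,0→∞ = 6083.525 + 2820.588 = 8904.113 ng/mL·h
Trapezoidal AUC_0→13.5 (intranasal spray):
  [0→1.5]: (0.0+527.2)/2 × 1.5 = 395.4
  [1.5→7.5]: (527.2+259.3)/2 × 6 = 2359.5
  [7.5→8.5]: (259.3+212.5)/2 × 1 = 235.9
  [8.5→9.5]: (212.5+173.8)/2 × 1 = 193.15
  [9.5→13.5]: (173.8+77.1)/2 × 4 = 501.8
  Sum = 3685.75 ng/mL·h
intranasal spray tail: 77.1/0.204 = 377.941; AUC_ev,0→∞ = 3685.75 + 377.941 = 4063.691 ng/mL·h
F = (AUC_ev/D_ev)/(AUC_iv/D_iv) = (4063.691/100)/(8904.113/25) = 40.63691/356.16452 = 0.1141

F = 0.114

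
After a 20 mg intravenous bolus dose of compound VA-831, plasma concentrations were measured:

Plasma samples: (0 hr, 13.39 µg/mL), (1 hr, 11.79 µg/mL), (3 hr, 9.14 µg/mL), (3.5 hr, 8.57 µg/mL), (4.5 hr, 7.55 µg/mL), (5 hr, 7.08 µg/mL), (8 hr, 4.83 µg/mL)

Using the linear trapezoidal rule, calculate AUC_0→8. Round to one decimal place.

Trapezoidal AUC_0→8:
  [0→1]: (13.39+11.79)/2 × 1 = 12.59
  [1→3]: (11.79+9.14)/2 × 2 = 20.93
  [3→3.5]: (9.14+8.57)/2 × 0.5 = 4.4275
  [3.5→4.5]: (8.57+7.55)/2 × 1 = 8.06
  [4.5→5]: (7.55+7.08)/2 × 0.5 = 3.6575
  [5→8]: (7.08+4.83)/2 × 3 = 17.865
  Sum = 67.53 µg/mL·hr

AUC = 67.5 µg/mL·hr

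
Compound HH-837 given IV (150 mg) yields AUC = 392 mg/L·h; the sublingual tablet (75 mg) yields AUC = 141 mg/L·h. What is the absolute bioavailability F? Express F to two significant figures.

F = 0.72

F = (AUC_ev / D_ev) / (AUC_iv / D_iv)
  = (141/75) / (392/150)
  = 1.88 / 2.61333 = 0.7194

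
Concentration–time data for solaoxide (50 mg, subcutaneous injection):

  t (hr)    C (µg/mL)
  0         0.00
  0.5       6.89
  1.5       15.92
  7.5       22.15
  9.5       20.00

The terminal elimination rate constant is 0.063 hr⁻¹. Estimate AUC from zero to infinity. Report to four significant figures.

AUC = 486.9 µg/mL·hr

Trapezoidal AUC_0→9.5:
  [0→0.5]: (0.00+6.89)/2 × 0.5 = 1.7225
  [0.5→1.5]: (6.89+15.92)/2 × 1 = 11.405
  [1.5→7.5]: (15.92+22.15)/2 × 6 = 114.21
  [7.5→9.5]: (22.15+20.00)/2 × 2 = 42.15
  Sum = 169.4875 µg/mL·hr
Extrapolated tail: C_last / k_e = 20.00 / 0.063 = 317.460
AUC_0→∞ = 169.4875 + 317.460 = 486.9475 µg/mL·hr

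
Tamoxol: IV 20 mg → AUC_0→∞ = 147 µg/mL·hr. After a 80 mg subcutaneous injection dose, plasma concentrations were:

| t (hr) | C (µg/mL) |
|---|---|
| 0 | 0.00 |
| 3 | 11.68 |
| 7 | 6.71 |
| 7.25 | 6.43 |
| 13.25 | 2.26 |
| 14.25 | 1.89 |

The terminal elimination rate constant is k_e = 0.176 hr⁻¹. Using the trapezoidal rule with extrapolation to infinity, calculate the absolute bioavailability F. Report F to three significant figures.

Trapezoidal AUC_0→14.25 (subcutaneous injection):
  [0→3]: (0.00+11.68)/2 × 3 = 17.52
  [3→7]: (11.68+6.71)/2 × 4 = 36.78
  [7→7.25]: (6.71+6.43)/2 × 0.25 = 1.6425
  [7.25→13.25]: (6.43+2.26)/2 × 6 = 26.07
  [13.25→14.25]: (2.26+1.89)/2 × 1 = 2.075
  Sum = 84.0875 µg/mL·hr
Tail: C_last/k_e = 1.89/0.176 = 10.739
AUC_0→∞ (subcutaneous injection) = 84.0875 + 10.739 = 94.8265 µg/mL·hr
F = (AUC_ev/D_ev)/(AUC_iv/D_iv) = (94.8265/80)/(147/20) = 1.18533/7.35 = 0.1613

F = 0.161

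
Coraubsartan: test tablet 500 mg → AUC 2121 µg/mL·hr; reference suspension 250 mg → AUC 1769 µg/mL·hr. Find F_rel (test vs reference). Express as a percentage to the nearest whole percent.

F_rel = (AUC_test/D_test) / (AUC_ref/D_ref)
      = (2121/500) / (1769/250)
      = 4.242 / 7.076 = 0.5995 = 59.95%

F_rel = 60%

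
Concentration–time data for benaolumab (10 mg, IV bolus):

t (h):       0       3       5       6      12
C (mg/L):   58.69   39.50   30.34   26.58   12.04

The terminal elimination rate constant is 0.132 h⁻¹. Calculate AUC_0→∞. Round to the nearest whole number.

Trapezoidal AUC_0→12:
  [0→3]: (58.69+39.50)/2 × 3 = 147.285
  [3→5]: (39.50+30.34)/2 × 2 = 69.84
  [5→6]: (30.34+26.58)/2 × 1 = 28.46
  [6→12]: (26.58+12.04)/2 × 6 = 115.86
  Sum = 361.445 mg/L·h
Extrapolated tail: C_last / k_e = 12.04 / 0.132 = 91.212
AUC_0→∞ = 361.445 + 91.212 = 452.657 mg/L·h

AUC = 453 mg/L·h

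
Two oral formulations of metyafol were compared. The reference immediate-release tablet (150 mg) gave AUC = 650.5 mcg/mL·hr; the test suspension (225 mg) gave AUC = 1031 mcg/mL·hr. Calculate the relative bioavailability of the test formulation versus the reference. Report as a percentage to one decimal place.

F_rel = (AUC_test/D_test) / (AUC_ref/D_ref)
      = (1031/225) / (650.5/150)
      = 4.58222 / 4.33667 = 1.0566 = 105.66%

F_rel = 105.7%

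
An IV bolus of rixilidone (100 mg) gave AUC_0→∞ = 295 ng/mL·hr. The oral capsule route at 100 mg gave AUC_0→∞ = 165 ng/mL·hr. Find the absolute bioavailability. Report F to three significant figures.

F = (AUC_ev / D_ev) / (AUC_iv / D_iv)
  = (165/100) / (295/100)
  = 1.65 / 2.95 = 0.5593

F = 0.559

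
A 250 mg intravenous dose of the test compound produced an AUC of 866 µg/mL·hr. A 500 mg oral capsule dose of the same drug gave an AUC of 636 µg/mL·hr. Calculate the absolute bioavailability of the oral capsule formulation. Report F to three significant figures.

F = 0.367

F = (AUC_ev / D_ev) / (AUC_iv / D_iv)
  = (636/500) / (866/250)
  = 1.272 / 3.464 = 0.3672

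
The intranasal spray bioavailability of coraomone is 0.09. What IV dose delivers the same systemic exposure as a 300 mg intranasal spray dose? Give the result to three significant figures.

D_iv = 27.0 mg

Systemic exposure from an extravascular dose = F × D_ev, so the equivalent IV dose is F × D_ev.
D_iv = F × D_ev = 0.09 × 300 = 27 mg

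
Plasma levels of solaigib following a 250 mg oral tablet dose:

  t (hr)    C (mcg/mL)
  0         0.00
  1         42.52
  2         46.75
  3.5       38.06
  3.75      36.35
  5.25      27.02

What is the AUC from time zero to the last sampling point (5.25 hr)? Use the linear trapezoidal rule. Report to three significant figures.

Trapezoidal AUC_0→5.25:
  [0→1]: (0.00+42.52)/2 × 1 = 21.26
  [1→2]: (42.52+46.75)/2 × 1 = 44.635
  [2→3.5]: (46.75+38.06)/2 × 1.5 = 63.6075
  [3.5→3.75]: (38.06+36.35)/2 × 0.25 = 9.30125
  [3.75→5.25]: (36.35+27.02)/2 × 1.5 = 47.5275
  Sum = 186.33125 mcg/mL·hr

AUC = 186 mcg/mL·hr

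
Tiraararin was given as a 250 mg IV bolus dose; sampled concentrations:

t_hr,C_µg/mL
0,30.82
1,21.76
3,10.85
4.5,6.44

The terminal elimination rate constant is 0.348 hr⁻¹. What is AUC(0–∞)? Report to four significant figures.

Trapezoidal AUC_0→4.5:
  [0→1]: (30.82+21.76)/2 × 1 = 26.29
  [1→3]: (21.76+10.85)/2 × 2 = 32.61
  [3→4.5]: (10.85+6.44)/2 × 1.5 = 12.9675
  Sum = 71.8675 µg/mL·hr
Extrapolated tail: C_last / k_e = 6.44 / 0.348 = 18.506
AUC_0→∞ = 71.8675 + 18.506 = 90.3735 µg/mL·hr

AUC = 90.37 µg/mL·hr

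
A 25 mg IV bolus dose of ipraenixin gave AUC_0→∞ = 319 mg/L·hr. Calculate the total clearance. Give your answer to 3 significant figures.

CL = 0.0784 L/hr

CL = Dose_iv / AUC_0→∞
   = 25 / 319 = 0.0783699 L/hr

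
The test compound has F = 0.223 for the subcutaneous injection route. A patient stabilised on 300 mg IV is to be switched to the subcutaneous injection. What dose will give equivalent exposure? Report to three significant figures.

For equal systemic exposure: F × D_ev = D_iv
D_ev = D_iv / F = 300 / 0.223 = 1345.29 mg

D_subcutaneous = 1350 mg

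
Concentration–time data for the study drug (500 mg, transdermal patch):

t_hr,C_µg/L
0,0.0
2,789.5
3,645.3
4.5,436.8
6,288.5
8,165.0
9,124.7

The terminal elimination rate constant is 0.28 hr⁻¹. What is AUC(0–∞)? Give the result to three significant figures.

AUC = 3910 µg/L·hr

Trapezoidal AUC_0→9:
  [0→2]: (0.0+789.5)/2 × 2 = 789.5
  [2→3]: (789.5+645.3)/2 × 1 = 717.4
  [3→4.5]: (645.3+436.8)/2 × 1.5 = 811.575
  [4.5→6]: (436.8+288.5)/2 × 1.5 = 543.975
  [6→8]: (288.5+165.0)/2 × 2 = 453.5
  [8→9]: (165.0+124.7)/2 × 1 = 144.85
  Sum = 3460.8 µg/L·hr
Extrapolated tail: C_last / k_e = 124.7 / 0.28 = 445.357
AUC_0→∞ = 3460.8 + 445.357 = 3906.157 µg/L·hr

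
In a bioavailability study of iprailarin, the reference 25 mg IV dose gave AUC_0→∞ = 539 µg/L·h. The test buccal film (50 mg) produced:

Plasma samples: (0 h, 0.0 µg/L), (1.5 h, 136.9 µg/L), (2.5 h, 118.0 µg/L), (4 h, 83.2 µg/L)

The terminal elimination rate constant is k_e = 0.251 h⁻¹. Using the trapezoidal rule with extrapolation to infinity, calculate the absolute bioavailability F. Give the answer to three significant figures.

F = 0.661

Trapezoidal AUC_0→4 (buccal film):
  [0→1.5]: (0.0+136.9)/2 × 1.5 = 102.675
  [1.5→2.5]: (136.9+118.0)/2 × 1 = 127.45
  [2.5→4]: (118.0+83.2)/2 × 1.5 = 150.9
  Sum = 381.025 µg/L·h
Tail: C_last/k_e = 83.2/0.251 = 331.474
AUC_0→∞ (buccal film) = 381.025 + 331.474 = 712.499 µg/L·h
F = (AUC_ev/D_ev)/(AUC_iv/D_iv) = (712.499/50)/(539/25) = 14.24998/21.56 = 0.6609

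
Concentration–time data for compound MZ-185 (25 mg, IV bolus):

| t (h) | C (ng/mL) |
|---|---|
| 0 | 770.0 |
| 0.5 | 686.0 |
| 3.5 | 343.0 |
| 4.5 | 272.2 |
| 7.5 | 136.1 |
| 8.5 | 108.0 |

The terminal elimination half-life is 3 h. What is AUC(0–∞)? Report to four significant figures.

AUC = 3417 ng/mL·h

Trapezoidal AUC_0→8.5:
  [0→0.5]: (770.0+686.0)/2 × 0.5 = 364.0
  [0.5→3.5]: (686.0+343.0)/2 × 3 = 1543.5
  [3.5→4.5]: (343.0+272.2)/2 × 1 = 307.6
  [4.5→7.5]: (272.2+136.1)/2 × 3 = 612.45
  [7.5→8.5]: (136.1+108.0)/2 × 1 = 122.05
  Sum = 2949.6 ng/mL·h
k_e = ln2 / t½ = 0.693147 / 3 = 0.2310 h^-1
Extrapolated tail: C_last / k_e = 108.0 / 0.231 = 467.532
AUC_0→∞ = 2949.6 + 467.532 = 3417.132 ng/mL·h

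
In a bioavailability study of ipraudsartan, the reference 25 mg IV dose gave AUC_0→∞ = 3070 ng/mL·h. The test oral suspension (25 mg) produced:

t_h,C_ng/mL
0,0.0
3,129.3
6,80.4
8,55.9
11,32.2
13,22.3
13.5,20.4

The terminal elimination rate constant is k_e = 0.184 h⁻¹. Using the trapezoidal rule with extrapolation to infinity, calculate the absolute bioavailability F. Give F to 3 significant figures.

Trapezoidal AUC_0→13.5 (oral suspension):
  [0→3]: (0.0+129.3)/2 × 3 = 193.95
  [3→6]: (129.3+80.4)/2 × 3 = 314.55
  [6→8]: (80.4+55.9)/2 × 2 = 136.3
  [8→11]: (55.9+32.2)/2 × 3 = 132.15
  [11→13]: (32.2+22.3)/2 × 2 = 54.5
  [13→13.5]: (22.3+20.4)/2 × 0.5 = 10.675
  Sum = 842.125 ng/mL·h
Tail: C_last/k_e = 20.4/0.184 = 110.870
AUC_0→∞ (oral suspension) = 842.125 + 110.870 = 952.995 ng/mL·h
F = (AUC_ev/D_ev)/(AUC_iv/D_iv) = (952.995/25)/(3070/25) = 38.1198/122.8 = 0.3104

F = 0.310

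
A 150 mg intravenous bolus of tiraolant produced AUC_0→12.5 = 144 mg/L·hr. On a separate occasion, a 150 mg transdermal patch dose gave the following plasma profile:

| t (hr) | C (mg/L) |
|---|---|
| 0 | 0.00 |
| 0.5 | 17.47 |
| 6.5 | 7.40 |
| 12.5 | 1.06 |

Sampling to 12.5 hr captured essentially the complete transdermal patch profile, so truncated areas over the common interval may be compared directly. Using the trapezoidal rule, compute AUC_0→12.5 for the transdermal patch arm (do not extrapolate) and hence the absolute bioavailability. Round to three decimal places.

F = 0.725

Trapezoidal AUC_0→12.5 (transdermal patch):
  [0→0.5]: (0.00+17.47)/2 × 0.5 = 4.3675
  [0.5→6.5]: (17.47+7.40)/2 × 6 = 74.61
  [6.5→12.5]: (7.40+1.06)/2 × 6 = 25.38
  Sum = 104.3575 mg/L·hr
F = (AUC_ev/D_ev)/(AUC_iv/D_iv) = (104.3575/150)/(144/150) = 0.695717/0.96 = 0.7247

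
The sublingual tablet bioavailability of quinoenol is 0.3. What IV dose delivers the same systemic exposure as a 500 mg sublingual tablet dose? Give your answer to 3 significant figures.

Systemic exposure from an extravascular dose = F × D_ev, so the equivalent IV dose is F × D_ev.
D_iv = F × D_ev = 0.3 × 500 = 150 mg

D_iv = 150 mg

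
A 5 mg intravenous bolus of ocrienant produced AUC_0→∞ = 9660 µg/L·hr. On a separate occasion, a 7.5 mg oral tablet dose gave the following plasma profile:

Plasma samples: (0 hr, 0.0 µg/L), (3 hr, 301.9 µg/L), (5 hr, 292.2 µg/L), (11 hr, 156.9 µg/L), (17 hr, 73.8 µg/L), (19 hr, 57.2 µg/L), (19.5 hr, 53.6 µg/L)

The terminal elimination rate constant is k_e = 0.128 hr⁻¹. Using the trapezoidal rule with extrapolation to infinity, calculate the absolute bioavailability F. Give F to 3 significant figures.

Trapezoidal AUC_0→19.5 (oral tablet):
  [0→3]: (0.0+301.9)/2 × 3 = 452.85
  [3→5]: (301.9+292.2)/2 × 2 = 594.1
  [5→11]: (292.2+156.9)/2 × 6 = 1347.3
  [11→17]: (156.9+73.8)/2 × 6 = 692.1
  [17→19]: (73.8+57.2)/2 × 2 = 131.0
  [19→19.5]: (57.2+53.6)/2 × 0.5 = 27.7
  Sum = 3245.05 µg/L·hr
Tail: C_last/k_e = 53.6/0.128 = 418.750
AUC_0→∞ (oral tablet) = 3245.05 + 418.750 = 3663.8 µg/L·hr
F = (AUC_ev/D_ev)/(AUC_iv/D_iv) = (3663.8/7.5)/(9660/5) = 488.507/1932 = 0.2529

F = 0.253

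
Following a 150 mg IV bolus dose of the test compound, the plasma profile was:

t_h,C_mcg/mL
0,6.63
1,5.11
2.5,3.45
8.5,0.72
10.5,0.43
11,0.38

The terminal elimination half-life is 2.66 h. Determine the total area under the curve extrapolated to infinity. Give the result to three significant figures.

AUC = 27.6 mcg/mL·h

Trapezoidal AUC_0→11:
  [0→1]: (6.63+5.11)/2 × 1 = 5.87
  [1→2.5]: (5.11+3.45)/2 × 1.5 = 6.42
  [2.5→8.5]: (3.45+0.72)/2 × 6 = 12.51
  [8.5→10.5]: (0.72+0.43)/2 × 2 = 1.15
  [10.5→11]: (0.43+0.38)/2 × 0.5 = 0.2025
  Sum = 26.1525 mcg/mL·h
k_e = ln2 / t½ = 0.693147 / 2.66 = 0.2606 h^-1
Extrapolated tail: C_last / k_e = 0.38 / 0.2606 = 1.458
AUC_0→∞ = 26.1525 + 1.458 = 27.6105 mcg/mL·h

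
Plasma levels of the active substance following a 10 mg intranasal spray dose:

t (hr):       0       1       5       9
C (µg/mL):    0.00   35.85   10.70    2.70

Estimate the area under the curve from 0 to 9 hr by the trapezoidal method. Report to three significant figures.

Trapezoidal AUC_0→9:
  [0→1]: (0.00+35.85)/2 × 1 = 17.925
  [1→5]: (35.85+10.70)/2 × 4 = 93.1
  [5→9]: (10.70+2.70)/2 × 4 = 26.8
  Sum = 137.825 µg/mL·hr

AUC = 138 µg/mL·hr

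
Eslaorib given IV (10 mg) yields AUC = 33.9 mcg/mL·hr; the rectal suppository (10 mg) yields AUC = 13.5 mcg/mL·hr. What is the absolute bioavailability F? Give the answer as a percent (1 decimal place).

F = 39.8%

F = (AUC_ev / D_ev) / (AUC_iv / D_iv)
  = (13.5/10) / (33.9/10)
  = 1.35 / 3.39 = 0.3982
  = 39.82%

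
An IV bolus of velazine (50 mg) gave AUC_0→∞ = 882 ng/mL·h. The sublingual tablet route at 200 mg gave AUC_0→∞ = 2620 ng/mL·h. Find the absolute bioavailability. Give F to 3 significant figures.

F = 0.743

F = (AUC_ev / D_ev) / (AUC_iv / D_iv)
  = (2620/200) / (882/50)
  = 13.1 / 17.64 = 0.7426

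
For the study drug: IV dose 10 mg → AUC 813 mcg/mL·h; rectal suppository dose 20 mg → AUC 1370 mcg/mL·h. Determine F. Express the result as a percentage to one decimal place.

F = (AUC_ev / D_ev) / (AUC_iv / D_iv)
  = (1370/20) / (813/10)
  = 68.5 / 81.3 = 0.8426
  = 84.26%

F = 84.3%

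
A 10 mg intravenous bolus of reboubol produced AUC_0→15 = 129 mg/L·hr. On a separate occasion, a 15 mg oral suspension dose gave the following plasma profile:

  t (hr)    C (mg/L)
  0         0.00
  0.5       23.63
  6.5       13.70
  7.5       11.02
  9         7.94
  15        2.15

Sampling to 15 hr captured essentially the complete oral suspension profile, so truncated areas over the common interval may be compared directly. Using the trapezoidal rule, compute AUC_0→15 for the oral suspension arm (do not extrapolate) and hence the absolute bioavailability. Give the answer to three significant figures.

Trapezoidal AUC_0→15 (oral suspension):
  [0→0.5]: (0.00+23.63)/2 × 0.5 = 5.9075
  [0.5→6.5]: (23.63+13.70)/2 × 6 = 111.99
  [6.5→7.5]: (13.70+11.02)/2 × 1 = 12.36
  [7.5→9]: (11.02+7.94)/2 × 1.5 = 14.22
  [9→15]: (7.94+2.15)/2 × 6 = 30.27
  Sum = 174.7475 mg/L·hr
F = (AUC_ev/D_ev)/(AUC_iv/D_iv) = (174.7475/15)/(129/10) = 11.6498/12.9 = 0.9031

F = 0.903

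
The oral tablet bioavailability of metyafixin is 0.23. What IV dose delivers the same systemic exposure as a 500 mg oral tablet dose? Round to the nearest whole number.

D_iv = 115 mg

Systemic exposure from an extravascular dose = F × D_ev, so the equivalent IV dose is F × D_ev.
D_iv = F × D_ev = 0.23 × 500 = 115 mg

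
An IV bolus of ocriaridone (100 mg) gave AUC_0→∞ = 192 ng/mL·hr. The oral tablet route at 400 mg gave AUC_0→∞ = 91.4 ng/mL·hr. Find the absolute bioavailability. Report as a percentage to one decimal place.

F = 11.9%

F = (AUC_ev / D_ev) / (AUC_iv / D_iv)
  = (91.4/400) / (192/100)
  = 0.2285 / 1.92 = 0.1190
  = 11.90%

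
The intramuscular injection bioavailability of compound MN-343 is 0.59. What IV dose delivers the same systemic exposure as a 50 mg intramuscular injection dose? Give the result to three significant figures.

Systemic exposure from an extravascular dose = F × D_ev, so the equivalent IV dose is F × D_ev.
D_iv = F × D_ev = 0.59 × 50 = 29.5 mg

D_iv = 29.5 mg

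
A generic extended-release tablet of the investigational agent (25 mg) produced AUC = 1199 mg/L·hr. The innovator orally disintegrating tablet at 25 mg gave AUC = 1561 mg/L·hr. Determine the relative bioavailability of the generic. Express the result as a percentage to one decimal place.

F_rel = (AUC_test/D_test) / (AUC_ref/D_ref)
      = (1199/25) / (1561/25)
      = 47.96 / 62.44 = 0.7681 = 76.81%

F_rel = 76.8%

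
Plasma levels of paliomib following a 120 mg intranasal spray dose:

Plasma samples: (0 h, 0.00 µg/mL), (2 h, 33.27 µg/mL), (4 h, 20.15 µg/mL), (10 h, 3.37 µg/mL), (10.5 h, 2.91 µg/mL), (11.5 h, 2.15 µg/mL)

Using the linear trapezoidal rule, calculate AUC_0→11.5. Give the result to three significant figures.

AUC = 161 µg/mL·h

Trapezoidal AUC_0→11.5:
  [0→2]: (0.00+33.27)/2 × 2 = 33.27
  [2→4]: (33.27+20.15)/2 × 2 = 53.42
  [4→10]: (20.15+3.37)/2 × 6 = 70.56
  [10→10.5]: (3.37+2.91)/2 × 0.5 = 1.57
  [10.5→11.5]: (2.91+2.15)/2 × 1 = 2.53
  Sum = 161.35 µg/mL·h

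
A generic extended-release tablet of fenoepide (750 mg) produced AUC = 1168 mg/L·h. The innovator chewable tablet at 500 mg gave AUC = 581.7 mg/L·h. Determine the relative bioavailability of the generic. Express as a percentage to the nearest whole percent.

F_rel = 134%

F_rel = (AUC_test/D_test) / (AUC_ref/D_ref)
      = (1168/750) / (581.7/500)
      = 1.55733 / 1.1634 = 1.3386 = 133.86%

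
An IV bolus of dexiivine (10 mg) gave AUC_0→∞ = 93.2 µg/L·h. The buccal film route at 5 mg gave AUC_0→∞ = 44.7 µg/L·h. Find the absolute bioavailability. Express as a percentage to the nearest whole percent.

F = 96%

F = (AUC_ev / D_ev) / (AUC_iv / D_iv)
  = (44.7/5) / (93.2/10)
  = 8.94 / 9.32 = 0.9592
  = 95.92%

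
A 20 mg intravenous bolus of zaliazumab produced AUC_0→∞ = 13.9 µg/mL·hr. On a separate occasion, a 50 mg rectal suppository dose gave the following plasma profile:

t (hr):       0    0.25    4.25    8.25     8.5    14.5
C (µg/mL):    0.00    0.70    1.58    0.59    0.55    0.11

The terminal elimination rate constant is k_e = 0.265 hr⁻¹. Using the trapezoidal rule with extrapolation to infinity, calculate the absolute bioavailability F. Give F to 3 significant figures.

F = 0.332

Trapezoidal AUC_0→14.5 (rectal suppository):
  [0→0.25]: (0.00+0.70)/2 × 0.25 = 0.0875
  [0.25→4.25]: (0.70+1.58)/2 × 4 = 4.56
  [4.25→8.25]: (1.58+0.59)/2 × 4 = 4.34
  [8.25→8.5]: (0.59+0.55)/2 × 0.25 = 0.1425
  [8.5→14.5]: (0.55+0.11)/2 × 6 = 1.98
  Sum = 11.11 µg/mL·hr
Tail: C_last/k_e = 0.11/0.265 = 0.415
AUC_0→∞ (rectal suppository) = 11.11 + 0.415 = 11.525 µg/mL·hr
F = (AUC_ev/D_ev)/(AUC_iv/D_iv) = (11.525/50)/(13.9/20) = 0.2305/0.695 = 0.3317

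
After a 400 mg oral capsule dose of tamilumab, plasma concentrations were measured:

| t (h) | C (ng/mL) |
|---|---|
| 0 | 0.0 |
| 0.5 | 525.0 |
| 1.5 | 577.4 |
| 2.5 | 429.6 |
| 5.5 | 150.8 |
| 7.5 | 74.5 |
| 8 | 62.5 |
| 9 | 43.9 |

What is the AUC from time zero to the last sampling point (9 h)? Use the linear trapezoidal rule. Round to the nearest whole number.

Trapezoidal AUC_0→9:
  [0→0.5]: (0.0+525.0)/2 × 0.5 = 131.25
  [0.5→1.5]: (525.0+577.4)/2 × 1 = 551.2
  [1.5→2.5]: (577.4+429.6)/2 × 1 = 503.5
  [2.5→5.5]: (429.6+150.8)/2 × 3 = 870.6
  [5.5→7.5]: (150.8+74.5)/2 × 2 = 225.3
  [7.5→8]: (74.5+62.5)/2 × 0.5 = 34.25
  [8→9]: (62.5+43.9)/2 × 1 = 53.2
  Sum = 2369.3 ng/mL·h

AUC = 2369 ng/mL·h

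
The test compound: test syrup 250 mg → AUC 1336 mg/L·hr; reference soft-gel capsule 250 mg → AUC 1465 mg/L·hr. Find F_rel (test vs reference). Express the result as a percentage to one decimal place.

F_rel = 91.2%

F_rel = (AUC_test/D_test) / (AUC_ref/D_ref)
      = (1336/250) / (1465/250)
      = 5.344 / 5.86 = 0.9119 = 91.19%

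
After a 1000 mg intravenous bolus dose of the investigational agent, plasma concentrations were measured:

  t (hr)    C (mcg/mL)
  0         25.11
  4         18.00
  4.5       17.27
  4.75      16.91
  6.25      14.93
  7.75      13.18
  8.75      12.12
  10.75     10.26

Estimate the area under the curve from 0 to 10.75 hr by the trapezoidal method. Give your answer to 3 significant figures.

AUC = 179 mcg/mL·hr

Trapezoidal AUC_0→10.75:
  [0→4]: (25.11+18.00)/2 × 4 = 86.22
  [4→4.5]: (18.00+17.27)/2 × 0.5 = 8.8175
  [4.5→4.75]: (17.27+16.91)/2 × 0.25 = 4.2725
  [4.75→6.25]: (16.91+14.93)/2 × 1.5 = 23.88
  [6.25→7.75]: (14.93+13.18)/2 × 1.5 = 21.0825
  [7.75→8.75]: (13.18+12.12)/2 × 1 = 12.65
  [8.75→10.75]: (12.12+10.26)/2 × 2 = 22.38
  Sum = 179.3025 mcg/mL·hr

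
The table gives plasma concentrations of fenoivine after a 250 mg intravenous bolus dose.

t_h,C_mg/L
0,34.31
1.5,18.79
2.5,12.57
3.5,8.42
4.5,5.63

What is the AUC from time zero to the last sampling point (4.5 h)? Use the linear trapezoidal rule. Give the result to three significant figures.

Trapezoidal AUC_0→4.5:
  [0→1.5]: (34.31+18.79)/2 × 1.5 = 39.825
  [1.5→2.5]: (18.79+12.57)/2 × 1 = 15.68
  [2.5→3.5]: (12.57+8.42)/2 × 1 = 10.495
  [3.5→4.5]: (8.42+5.63)/2 × 1 = 7.025
  Sum = 73.025 mg/L·h

AUC = 73.0 mg/L·h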